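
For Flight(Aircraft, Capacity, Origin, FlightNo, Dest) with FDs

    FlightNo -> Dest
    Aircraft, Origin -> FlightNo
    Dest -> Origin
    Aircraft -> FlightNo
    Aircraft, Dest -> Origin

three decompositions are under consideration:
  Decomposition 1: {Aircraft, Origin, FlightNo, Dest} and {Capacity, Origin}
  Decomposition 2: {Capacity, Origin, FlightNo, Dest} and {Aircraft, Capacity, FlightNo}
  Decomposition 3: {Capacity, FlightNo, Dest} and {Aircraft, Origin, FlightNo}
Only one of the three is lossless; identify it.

Decomposition 1: common = {Origin}, closure = {Origin} → lossy.
Decomposition 2: common = {Capacity, FlightNo}, closure = {Capacity, Origin, FlightNo, Dest} → lossless.
Decomposition 3: common = {FlightNo}, closure = {Origin, FlightNo, Dest} → lossy.

Decomposition 2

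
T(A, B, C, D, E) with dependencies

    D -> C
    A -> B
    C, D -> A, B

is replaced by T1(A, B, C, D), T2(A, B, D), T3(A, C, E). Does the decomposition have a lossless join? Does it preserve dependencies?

Lossless test (chase): Rows 1 and 2 agree on D; apply D→C and equate their C entries. Rows 1 and 3 agree on A; apply A→B and equate their B entries. No row becomes fully distinguished — the join is lossy.
Dependency preservation: every FD's attributes lie within a single fragment, so each can be enforced locally — preserved.

lossy but dependency-preserving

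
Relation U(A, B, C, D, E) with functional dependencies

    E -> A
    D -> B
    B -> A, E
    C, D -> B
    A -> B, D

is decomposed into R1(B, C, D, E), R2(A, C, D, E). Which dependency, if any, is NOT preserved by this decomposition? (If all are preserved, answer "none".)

E → A lies within R2.
D → B lies within R1.
B → A, E: restricted closure across fragments reaches A, E.
C, D → B lies within R1.
A → B, D: restricted closure across fragments reaches B, D.
Every dependency is enforceable on the fragments, so the decomposition is dependency-preserving.

none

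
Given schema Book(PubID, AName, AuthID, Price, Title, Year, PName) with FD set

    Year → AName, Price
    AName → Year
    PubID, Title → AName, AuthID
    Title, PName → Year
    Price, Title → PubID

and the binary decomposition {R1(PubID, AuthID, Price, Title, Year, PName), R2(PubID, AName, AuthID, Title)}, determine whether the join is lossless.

Common attributes: R1 ∩ R2 = {PubID, AuthID, Title}.
Closure of {PubID, AuthID, Title}: PubID, Title → AName, AuthID applies, adding AName; AName → Year applies, adding Year; Year → AName, Price applies, adding Price. So (PubID, AuthID, Title)⁺ = {PubID, AName, AuthID, Price, Title, Year}.
This closure contains every attribute of R2, so R1 ∩ R2 → R2. The join is lossless.

Yes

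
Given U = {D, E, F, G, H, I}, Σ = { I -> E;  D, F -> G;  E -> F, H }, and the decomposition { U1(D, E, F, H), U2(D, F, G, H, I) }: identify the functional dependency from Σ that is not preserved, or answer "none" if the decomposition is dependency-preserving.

Check I → E: no single fragment contains all of {E, I}, and the restricted closure of {I} across the fragments never reaches {E}.
D, F → G is preserved.
E → F, H is preserved.

I -> E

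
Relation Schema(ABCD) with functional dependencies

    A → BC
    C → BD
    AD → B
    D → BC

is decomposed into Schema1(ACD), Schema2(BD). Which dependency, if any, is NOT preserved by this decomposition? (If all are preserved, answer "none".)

none

A → BC: restricted closure across fragments reaches BC.
C → BD: restricted closure across fragments reaches BD.
AD → B: restricted closure across fragments reaches B.
D → BC: restricted closure across fragments reaches BC.
Every dependency is enforceable on the fragments, so the decomposition is dependency-preserving.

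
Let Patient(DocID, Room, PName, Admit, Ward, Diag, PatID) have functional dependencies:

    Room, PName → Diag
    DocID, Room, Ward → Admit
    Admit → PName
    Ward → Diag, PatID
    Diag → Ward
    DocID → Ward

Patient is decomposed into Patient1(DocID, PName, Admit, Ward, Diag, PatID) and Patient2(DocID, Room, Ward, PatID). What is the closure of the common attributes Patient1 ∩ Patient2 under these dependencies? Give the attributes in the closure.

DocID, Ward, Diag, PatID

Patient1 ∩ Patient2 = {DocID, Ward, PatID}.
Ward → Diag, PatID applies, adding Diag
Closure: {DocID, Ward, Diag, PatID}.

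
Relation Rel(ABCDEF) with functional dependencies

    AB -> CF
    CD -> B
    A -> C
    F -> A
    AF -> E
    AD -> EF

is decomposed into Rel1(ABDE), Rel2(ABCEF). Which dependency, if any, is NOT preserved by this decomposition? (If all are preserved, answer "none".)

Check CD → B: no single fragment contains all of {BCD}, and the restricted closure of {CD} across the fragments never reaches {B}.
AB → CF is preserved.
A → C is preserved.
F → A is preserved.
AF → E is preserved.
AD → EF is preserved.

CD -> B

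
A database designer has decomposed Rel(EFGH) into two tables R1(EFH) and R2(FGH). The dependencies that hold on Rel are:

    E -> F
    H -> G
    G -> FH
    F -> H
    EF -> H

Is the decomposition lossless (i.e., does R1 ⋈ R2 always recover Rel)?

Common attributes: R1 ∩ R2 = {FH}.
Closure of {FH}: H → G applies, adding G. So (FH)⁺ = {FGH}.
This closure contains every attribute of R2, so R1 ∩ R2 → R2. The join is lossless.

Yes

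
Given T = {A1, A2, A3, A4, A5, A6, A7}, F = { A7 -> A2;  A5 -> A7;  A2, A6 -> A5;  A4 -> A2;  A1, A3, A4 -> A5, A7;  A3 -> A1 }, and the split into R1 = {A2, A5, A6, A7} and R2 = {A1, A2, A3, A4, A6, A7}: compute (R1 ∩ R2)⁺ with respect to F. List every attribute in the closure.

A2, A5, A6, A7

R1 ∩ R2 = {A2, A6, A7}.
A2, A6 → A5 applies, adding A5
Closure: {A2, A5, A6, A7}.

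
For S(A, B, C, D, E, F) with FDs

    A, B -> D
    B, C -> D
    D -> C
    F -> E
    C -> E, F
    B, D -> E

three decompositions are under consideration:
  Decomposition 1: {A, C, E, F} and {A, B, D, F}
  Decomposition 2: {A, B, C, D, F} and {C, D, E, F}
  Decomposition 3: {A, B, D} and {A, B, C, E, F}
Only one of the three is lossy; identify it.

Decomposition 1

Decomposition 1: common = {A, F}, closure = {A, E, F} → lossy.
Decomposition 2: common = {C, D, F}, closure = {C, D, E, F} → lossless.
Decomposition 3: common = {A, B}, closure = {A, B, C, D, E, F} → lossless.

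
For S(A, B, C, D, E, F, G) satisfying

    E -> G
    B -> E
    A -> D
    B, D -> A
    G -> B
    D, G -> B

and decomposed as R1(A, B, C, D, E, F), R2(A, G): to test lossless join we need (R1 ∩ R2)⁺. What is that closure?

A, D

R1 ∩ R2 = {A}.
A → D applies, adding D
Closure: {A, D}.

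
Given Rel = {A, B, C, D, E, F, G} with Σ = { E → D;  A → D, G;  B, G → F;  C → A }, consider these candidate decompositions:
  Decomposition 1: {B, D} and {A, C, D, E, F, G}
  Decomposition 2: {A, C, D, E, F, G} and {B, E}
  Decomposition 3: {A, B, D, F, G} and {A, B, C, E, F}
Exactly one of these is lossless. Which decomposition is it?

Decomposition 3

Decomposition 1: common = {D}, closure = {D} → lossy.
Decomposition 2: common = {E}, closure = {D, E} → lossy.
Decomposition 3: common = {A, B, F}, closure = {A, B, D, F, G} → lossless.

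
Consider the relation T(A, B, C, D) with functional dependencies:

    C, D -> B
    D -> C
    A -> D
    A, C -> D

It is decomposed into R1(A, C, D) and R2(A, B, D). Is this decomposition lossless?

Common attributes: R1 ∩ R2 = {A, D}.
Closure of {A, D}: D → C applies, adding C; C, D → B applies, adding B. So (A, D)⁺ = {A, B, C, D}.
This closure contains every attribute of R1, so R1 ∩ R2 → R1. The join is lossless.

Yes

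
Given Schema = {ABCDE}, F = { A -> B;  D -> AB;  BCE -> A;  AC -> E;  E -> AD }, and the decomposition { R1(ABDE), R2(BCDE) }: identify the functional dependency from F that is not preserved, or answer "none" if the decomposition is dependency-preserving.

AC -> E

Check AC → E: no single fragment contains all of {ACE}, and the restricted closure of {AC} across the fragments never reaches {E}.
A → B is preserved.
D → AB is preserved.
BCE → A is preserved.
E → AD is preserved.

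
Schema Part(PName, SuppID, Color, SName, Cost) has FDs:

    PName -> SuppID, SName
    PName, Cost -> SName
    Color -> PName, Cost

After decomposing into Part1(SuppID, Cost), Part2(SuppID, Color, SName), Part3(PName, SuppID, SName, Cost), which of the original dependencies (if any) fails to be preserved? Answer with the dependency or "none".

Check Color → PName, Cost: no single fragment contains all of {PName, Color, Cost}, and the restricted closure of {Color} across the fragments never reaches {PName, Cost}.
PName → SuppID, SName is preserved.
PName, Cost → SName is preserved.

Color -> PName, Cost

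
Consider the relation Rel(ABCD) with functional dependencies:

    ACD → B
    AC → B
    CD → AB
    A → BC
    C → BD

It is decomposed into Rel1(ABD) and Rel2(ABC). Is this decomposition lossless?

Common attributes: Rel1 ∩ Rel2 = {AB}.
Closure of {AB}: A → BC applies, adding C; C → BD applies, adding D. So (AB)⁺ = {ABCD}.
This closure contains every attribute of Rel1, so Rel1 ∩ Rel2 → Rel1. The join is lossless.

Yes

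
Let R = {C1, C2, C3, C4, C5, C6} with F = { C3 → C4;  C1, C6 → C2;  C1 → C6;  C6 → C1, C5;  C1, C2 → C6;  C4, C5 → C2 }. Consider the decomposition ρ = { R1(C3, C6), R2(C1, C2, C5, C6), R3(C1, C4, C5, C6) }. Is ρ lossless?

Chase test. Columns are C1, C2, C3, C4, C5, C6; row i has aⱼ where attribute j ∈ Ri, else bᵢⱼ.
Initial tableau (one row per fragment):
  row 1: b11 b12 a3 b14 b15 a6
  row 2: a1 a2 b23 b24 a5 a6
  row 3: a1 b32 b33 a4 a5 a6
Rows 2 and 3 agree on C1, C6; apply C1, C6→C2 and equate their C2 entries.
Rows 1 and 2 agree on C6; apply C6→C1, C5 and equate their C1, C5 entries.
Rows 1 and 2 agree on C1, C6; apply C1, C6→C2 and equate their C2 entries.
No row becomes fully distinguished — the join is lossy.

No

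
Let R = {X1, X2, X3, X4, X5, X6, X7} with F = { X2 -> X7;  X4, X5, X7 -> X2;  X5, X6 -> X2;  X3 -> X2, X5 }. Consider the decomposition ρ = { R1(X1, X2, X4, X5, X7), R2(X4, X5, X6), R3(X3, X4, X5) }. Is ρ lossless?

No

Chase test. Columns are X1, X2, X3, X4, X5, X6, X7; row i has aⱼ where attribute j ∈ Ri, else bᵢⱼ.
Initial tableau (one row per fragment):
  row 1: a1 a2 b13 a4 a5 b16 a7
  row 2: b21 b22 b23 a4 a5 a6 b27
  row 3: b31 b32 a3 a4 a5 b36 b37
No row becomes fully distinguished — the join is lossy.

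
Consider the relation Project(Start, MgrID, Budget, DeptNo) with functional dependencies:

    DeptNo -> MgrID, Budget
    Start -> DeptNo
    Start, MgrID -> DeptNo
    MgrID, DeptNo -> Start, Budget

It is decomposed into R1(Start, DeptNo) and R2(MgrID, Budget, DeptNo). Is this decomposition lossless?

Common attributes: R1 ∩ R2 = {DeptNo}.
Closure of {DeptNo}: DeptNo → MgrID, Budget applies, adding MgrID, Budget; MgrID, DeptNo → Start, Budget applies, adding Start. So (DeptNo)⁺ = {Start, MgrID, Budget, DeptNo}.
This closure contains every attribute of R1, so R1 ∩ R2 → R1. The join is lossless.

Yes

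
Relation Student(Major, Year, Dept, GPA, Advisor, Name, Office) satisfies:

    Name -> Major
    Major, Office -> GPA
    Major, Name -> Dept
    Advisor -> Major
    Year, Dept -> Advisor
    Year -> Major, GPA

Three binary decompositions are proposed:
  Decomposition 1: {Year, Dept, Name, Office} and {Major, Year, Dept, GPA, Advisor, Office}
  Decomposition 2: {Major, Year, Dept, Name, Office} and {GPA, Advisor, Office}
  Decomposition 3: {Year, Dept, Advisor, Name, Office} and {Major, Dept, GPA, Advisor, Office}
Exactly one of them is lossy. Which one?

Decomposition 2

Decomposition 1: common = {Year, Dept, Office}, closure = {Major, Year, Dept, GPA, Advisor, Office} → lossless.
Decomposition 2: common = {Office}, closure = {Office} → lossy.
Decomposition 3: common = {Dept, Advisor, Office}, closure = {Major, Dept, GPA, Advisor, Office} → lossless.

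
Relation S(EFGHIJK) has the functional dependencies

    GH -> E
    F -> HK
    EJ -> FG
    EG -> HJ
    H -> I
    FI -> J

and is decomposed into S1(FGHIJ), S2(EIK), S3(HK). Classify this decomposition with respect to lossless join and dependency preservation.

lossy and not dependency-preserving

Lossless test (chase): Rows 1 and 3 agree on H; apply H→I and equate their I entries. No row becomes fully distinguished — the join is lossy.
Dependency preservation: the restricted closure of {GH} across the fragments never reaches {E}, so GH → E cannot be enforced without a join — not preserved.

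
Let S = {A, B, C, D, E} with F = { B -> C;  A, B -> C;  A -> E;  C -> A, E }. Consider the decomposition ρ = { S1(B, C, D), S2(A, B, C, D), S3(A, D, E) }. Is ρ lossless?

Yes

Chase test. Columns are A, B, C, D, E; row i has aⱼ where attribute j ∈ Si, else bᵢⱼ.
Initial tableau (one row per fragment):
  row 1: b11 a2 a3 a4 b15
  row 2: a1 a2 a3 a4 b25
  row 3: a1 b32 b33 a4 a5
Rows 2 and 3 agree on A; apply A→E and equate their E entries.
Rows 1 and 2 agree on C; apply C→A, E and equate their A, E entries.
Row 1 is now all distinguished symbols — the join is lossless.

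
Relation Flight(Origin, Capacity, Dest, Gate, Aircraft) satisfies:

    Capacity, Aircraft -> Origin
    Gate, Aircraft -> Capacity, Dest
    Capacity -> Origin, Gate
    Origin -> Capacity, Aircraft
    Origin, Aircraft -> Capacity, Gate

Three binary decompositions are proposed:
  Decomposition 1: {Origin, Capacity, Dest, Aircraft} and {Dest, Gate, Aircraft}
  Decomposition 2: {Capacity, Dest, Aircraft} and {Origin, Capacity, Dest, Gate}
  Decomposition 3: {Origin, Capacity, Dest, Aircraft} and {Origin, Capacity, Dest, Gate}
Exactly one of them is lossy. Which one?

Decomposition 1

Decomposition 1: common = {Dest, Aircraft}, closure = {Dest, Aircraft} → lossy.
Decomposition 2: common = {Capacity, Dest}, closure = {Origin, Capacity, Dest, Gate, Aircraft} → lossless.
Decomposition 3: common = {Origin, Capacity, Dest}, closure = {Origin, Capacity, Dest, Gate, Aircraft} → lossless.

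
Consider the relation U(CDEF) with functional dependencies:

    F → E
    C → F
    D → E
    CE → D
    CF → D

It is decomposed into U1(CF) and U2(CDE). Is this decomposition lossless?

Common attributes: U1 ∩ U2 = {C}.
Closure of {C}: C → F applies, adding F; CF → D applies, adding D; F → E applies, adding E. So (C)⁺ = {CDEF}.
This closure contains every attribute of U1, so U1 ∩ U2 → U1. The join is lossless.

Yes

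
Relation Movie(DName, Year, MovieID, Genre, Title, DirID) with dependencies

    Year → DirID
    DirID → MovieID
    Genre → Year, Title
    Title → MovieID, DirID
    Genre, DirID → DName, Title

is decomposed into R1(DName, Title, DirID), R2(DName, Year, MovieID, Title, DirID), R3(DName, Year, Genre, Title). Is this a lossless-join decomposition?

Chase test. Columns are DName, Year, MovieID, Genre, Title, DirID; row i has aⱼ where attribute j ∈ Ri, else bᵢⱼ.
Initial tableau (one row per fragment):
  row 1: a1 b12 b13 b14 a5 a6
  row 2: a1 a2 a3 b24 a5 a6
  row 3: a1 a2 b33 a4 a5 b36
Rows 2 and 3 agree on Year; apply Year→DirID and equate their DirID entries.
Rows 1 and 2 agree on DirID; apply DirID→MovieID and equate their MovieID entries.
Rows 1 and 3 agree on DirID; apply DirID→MovieID and equate their MovieID entries.
Row 3 is now all distinguished symbols — the join is lossless.

Yes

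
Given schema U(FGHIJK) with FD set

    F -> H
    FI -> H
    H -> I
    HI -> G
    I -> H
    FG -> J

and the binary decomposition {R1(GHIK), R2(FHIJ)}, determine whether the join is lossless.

No

Common attributes: R1 ∩ R2 = {HI}.
Closure of {HI}: HI → G applies, adding G. So (HI)⁺ = {GHI}.
The closure contains neither all of R1 = {GHIK} nor all of R2 = {FHIJ}, so the common attributes are not a superkey of either fragment. The join is lossy.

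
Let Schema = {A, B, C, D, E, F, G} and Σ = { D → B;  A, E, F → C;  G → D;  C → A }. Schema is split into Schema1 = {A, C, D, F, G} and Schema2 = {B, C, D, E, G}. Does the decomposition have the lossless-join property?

No

Common attributes: Schema1 ∩ Schema2 = {C, D, G}.
Closure of {C, D, G}: D → B applies, adding B; C → A applies, adding A. So (C, D, G)⁺ = {A, B, C, D, G}.
The closure contains neither all of Schema1 = {A, C, D, F, G} nor all of Schema2 = {B, C, D, E, G}, so the common attributes are not a superkey of either fragment. The join is lossy.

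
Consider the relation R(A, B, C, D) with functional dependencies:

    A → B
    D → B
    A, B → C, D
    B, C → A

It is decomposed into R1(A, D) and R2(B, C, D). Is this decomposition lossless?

No

Common attributes: R1 ∩ R2 = {D}.
Closure of {D}: D → B applies, adding B. So (D)⁺ = {B, D}.
The closure contains neither all of R1 = {A, D} nor all of R2 = {B, C, D}, so the common attributes are not a superkey of either fragment. The join is lossy.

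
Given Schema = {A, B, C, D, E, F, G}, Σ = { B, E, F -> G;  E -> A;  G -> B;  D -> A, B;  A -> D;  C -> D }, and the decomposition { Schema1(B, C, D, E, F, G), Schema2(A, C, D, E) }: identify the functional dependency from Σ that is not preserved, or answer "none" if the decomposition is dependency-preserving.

B, E, F → G lies within Schema1.
E → A lies within Schema2.
G → B lies within Schema1.
D → A, B: restricted closure across fragments reaches A, B.
A → D lies within Schema2.
C → D lies within Schema1.
Every dependency is enforceable on the fragments, so the decomposition is dependency-preserving.

none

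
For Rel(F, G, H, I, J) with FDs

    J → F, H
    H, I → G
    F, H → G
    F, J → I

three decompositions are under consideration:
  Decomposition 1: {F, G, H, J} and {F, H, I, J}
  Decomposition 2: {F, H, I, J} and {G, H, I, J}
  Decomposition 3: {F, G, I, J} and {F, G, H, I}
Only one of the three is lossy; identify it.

Decomposition 3

Decomposition 1: common = {F, H, J}, closure = {F, G, H, I, J} → lossless.
Decomposition 2: common = {H, I, J}, closure = {F, G, H, I, J} → lossless.
Decomposition 3: common = {F, G, I}, closure = {F, G, I} → lossy.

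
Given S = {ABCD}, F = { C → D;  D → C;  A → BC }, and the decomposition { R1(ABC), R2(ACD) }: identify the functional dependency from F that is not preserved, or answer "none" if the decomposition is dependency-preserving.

C → D lies within R2.
D → C lies within R2.
A → BC lies within R1.
Every dependency is enforceable on the fragments, so the decomposition is dependency-preserving.

none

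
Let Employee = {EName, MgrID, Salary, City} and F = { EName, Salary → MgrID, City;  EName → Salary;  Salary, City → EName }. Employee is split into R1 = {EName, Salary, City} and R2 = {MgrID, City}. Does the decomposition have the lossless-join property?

No

Common attributes: R1 ∩ R2 = {City}.
No dependency enlarges {City}, so (City)⁺ = {City}.
The closure contains neither all of R1 = {EName, Salary, City} nor all of R2 = {MgrID, City}, so the common attributes are not a superkey of either fragment. The join is lossy.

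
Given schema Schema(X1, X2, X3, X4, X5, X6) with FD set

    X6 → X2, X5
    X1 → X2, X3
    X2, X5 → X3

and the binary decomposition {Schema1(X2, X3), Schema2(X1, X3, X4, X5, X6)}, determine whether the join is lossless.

No

Common attributes: Schema1 ∩ Schema2 = {X3}.
No dependency enlarges {X3}, so (X3)⁺ = {X3}.
The closure contains neither all of Schema1 = {X2, X3} nor all of Schema2 = {X1, X3, X4, X5, X6}, so the common attributes are not a superkey of either fragment. The join is lossy.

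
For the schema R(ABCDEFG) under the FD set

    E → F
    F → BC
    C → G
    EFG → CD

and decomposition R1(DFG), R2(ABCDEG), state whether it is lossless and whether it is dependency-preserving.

Lossless test: (DG)⁺ = {DG}, which is a superkey of neither fragment — lossy.
Dependency preservation: the restricted closure of {E} across the fragments never reaches {F}, so E → F cannot be enforced without a join — not preserved.

lossy and not dependency-preserving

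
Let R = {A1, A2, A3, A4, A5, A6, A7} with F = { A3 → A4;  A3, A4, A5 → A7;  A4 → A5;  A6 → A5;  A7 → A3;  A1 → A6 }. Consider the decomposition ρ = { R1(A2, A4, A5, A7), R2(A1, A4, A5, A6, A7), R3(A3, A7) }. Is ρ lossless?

No

Chase test. Columns are A1, A2, A3, A4, A5, A6, A7; row i has aⱼ where attribute j ∈ Ri, else bᵢⱼ.
Initial tableau (one row per fragment):
  row 1: b11 a2 b13 a4 a5 b16 a7
  row 2: a1 b22 b23 a4 a5 a6 a7
  row 3: b31 b32 a3 b34 b35 b36 a7
Rows 1 and 2 agree on A7; apply A7→A3 and equate their A3 entries.
Rows 1 and 3 agree on A7; apply A7→A3 and equate their A3 entries.
Rows 1 and 3 agree on A3; apply A3→A4 and equate their A4 entries.
Rows 1 and 3 agree on A4; apply A4→A5 and equate their A5 entries.
No row becomes fully distinguished — the join is lossy.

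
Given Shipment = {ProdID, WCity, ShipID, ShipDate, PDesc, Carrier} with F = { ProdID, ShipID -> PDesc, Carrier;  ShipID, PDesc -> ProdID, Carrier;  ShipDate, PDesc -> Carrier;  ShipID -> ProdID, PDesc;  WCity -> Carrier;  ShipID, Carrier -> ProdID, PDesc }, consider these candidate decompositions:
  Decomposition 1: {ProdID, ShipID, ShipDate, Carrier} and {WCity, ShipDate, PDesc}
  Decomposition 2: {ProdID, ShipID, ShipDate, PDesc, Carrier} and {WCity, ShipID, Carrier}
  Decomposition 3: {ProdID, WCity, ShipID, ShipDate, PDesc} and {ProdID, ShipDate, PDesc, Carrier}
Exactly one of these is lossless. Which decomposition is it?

Decomposition 1: common = {ShipDate}, closure = {ShipDate} → lossy.
Decomposition 2: common = {ShipID, Carrier}, closure = {ProdID, ShipID, PDesc, Carrier} → lossy.
Decomposition 3: common = {ProdID, ShipDate, PDesc}, closure = {ProdID, ShipDate, PDesc, Carrier} → lossless.

Decomposition 3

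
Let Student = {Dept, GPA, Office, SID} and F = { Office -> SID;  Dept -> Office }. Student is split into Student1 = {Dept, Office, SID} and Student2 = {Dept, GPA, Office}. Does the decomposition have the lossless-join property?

Yes

Common attributes: Student1 ∩ Student2 = {Dept, Office}.
Closure of {Dept, Office}: Office → SID applies, adding SID. So (Dept, Office)⁺ = {Dept, Office, SID}.
This closure contains every attribute of Student1, so Student1 ∩ Student2 → Student1. The join is lossless.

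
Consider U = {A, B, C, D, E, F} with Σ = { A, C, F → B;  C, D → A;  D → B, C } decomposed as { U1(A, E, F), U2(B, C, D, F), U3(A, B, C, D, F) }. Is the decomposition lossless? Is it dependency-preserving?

Lossless test (chase): Rows 2 and 3 agree on C, D; apply C, D→A and equate their A entries. No row becomes fully distinguished — the join is lossy.
Dependency preservation: every FD's attributes lie within a single fragment, so each can be enforced locally — preserved.

lossy but dependency-preserving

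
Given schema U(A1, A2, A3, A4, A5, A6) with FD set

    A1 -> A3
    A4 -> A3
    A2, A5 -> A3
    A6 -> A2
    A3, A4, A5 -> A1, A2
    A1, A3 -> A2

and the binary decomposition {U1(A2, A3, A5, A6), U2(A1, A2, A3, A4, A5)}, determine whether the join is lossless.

Common attributes: U1 ∩ U2 = {A2, A3, A5}.
No dependency enlarges {A2, A3, A5}, so (A2, A3, A5)⁺ = {A2, A3, A5}.
The closure contains neither all of U1 = {A2, A3, A5, A6} nor all of U2 = {A1, A2, A3, A4, A5}, so the common attributes are not a superkey of either fragment. The join is lossy.

No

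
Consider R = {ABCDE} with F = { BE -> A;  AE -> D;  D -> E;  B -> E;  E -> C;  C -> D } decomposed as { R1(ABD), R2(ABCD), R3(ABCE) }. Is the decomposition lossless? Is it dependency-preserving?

Lossless test (chase): Rows 1 and 2 agree on D; apply D→E and equate their E entries. Rows 1 and 3 agree on B; apply B→E and equate their E entries. Rows 1 and 2 agree on E; apply E→C and equate their C entries. Rows 1 and 3 agree on C; apply C→D and equate their D entries. Row 1 is now all distinguished symbols — the join is lossless.
Dependency preservation: AE → D; D → E are not contained in any single fragment, but the restricted closure of each left-hand side across the fragments still reaches the right-hand side; the remaining FDs each lie inside some fragment. All dependencies are preserved.

lossless and dependency-preserving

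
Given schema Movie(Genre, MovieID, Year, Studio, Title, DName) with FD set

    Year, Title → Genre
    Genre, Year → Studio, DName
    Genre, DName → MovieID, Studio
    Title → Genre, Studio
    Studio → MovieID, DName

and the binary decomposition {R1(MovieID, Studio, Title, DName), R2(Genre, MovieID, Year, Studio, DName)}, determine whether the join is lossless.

No

Common attributes: R1 ∩ R2 = {MovieID, Studio, DName}.
No dependency enlarges {MovieID, Studio, DName}, so (MovieID, Studio, DName)⁺ = {MovieID, Studio, DName}.
The closure contains neither all of R1 = {MovieID, Studio, Title, DName} nor all of R2 = {Genre, MovieID, Year, Studio, DName}, so the common attributes are not a superkey of either fragment. The join is lossy.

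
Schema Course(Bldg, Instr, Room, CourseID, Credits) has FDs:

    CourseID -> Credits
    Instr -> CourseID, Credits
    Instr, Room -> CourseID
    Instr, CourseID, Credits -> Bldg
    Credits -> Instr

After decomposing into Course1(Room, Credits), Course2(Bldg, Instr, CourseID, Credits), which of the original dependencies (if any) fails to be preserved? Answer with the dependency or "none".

CourseID → Credits lies within Course2.
Instr → CourseID, Credits lies within Course2.
Instr, Room → CourseID: restricted closure across fragments reaches CourseID.
Instr, CourseID, Credits → Bldg lies within Course2.
Credits → Instr lies within Course2.
Every dependency is enforceable on the fragments, so the decomposition is dependency-preserving.

none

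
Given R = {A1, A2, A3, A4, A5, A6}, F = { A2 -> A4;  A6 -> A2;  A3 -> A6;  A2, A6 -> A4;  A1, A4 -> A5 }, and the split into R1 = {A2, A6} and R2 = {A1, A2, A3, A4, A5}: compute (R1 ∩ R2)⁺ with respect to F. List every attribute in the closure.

A2, A4

R1 ∩ R2 = {A2}.
A2 → A4 applies, adding A4
Closure: {A2, A4}.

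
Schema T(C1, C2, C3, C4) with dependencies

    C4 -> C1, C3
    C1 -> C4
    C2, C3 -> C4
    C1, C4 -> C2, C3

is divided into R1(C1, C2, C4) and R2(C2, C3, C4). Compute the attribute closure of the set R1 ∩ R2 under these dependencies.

C1, C2, C3, C4

R1 ∩ R2 = {C2, C4}.
C4 → C1, C3 applies, adding C1, C3
Closure: {C1, C2, C3, C4}.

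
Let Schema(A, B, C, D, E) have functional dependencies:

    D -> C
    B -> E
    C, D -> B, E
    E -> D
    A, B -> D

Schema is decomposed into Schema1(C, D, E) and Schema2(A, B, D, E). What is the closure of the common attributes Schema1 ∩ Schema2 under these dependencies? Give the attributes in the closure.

Schema1 ∩ Schema2 = {D, E}.
D → C applies, adding C
C, D → B, E applies, adding B
Closure: {B, C, D, E}.

B, C, D, E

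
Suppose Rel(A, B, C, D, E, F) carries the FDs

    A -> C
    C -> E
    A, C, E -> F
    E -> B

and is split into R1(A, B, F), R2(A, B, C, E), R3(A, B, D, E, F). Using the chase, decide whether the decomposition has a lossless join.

Yes

Chase test. Columns are A, B, C, D, E, F; row i has aⱼ where attribute j ∈ Ri, else bᵢⱼ.
Initial tableau (one row per fragment):
  row 1: a1 a2 b13 b14 b15 a6
  row 2: a1 a2 a3 b24 a5 b26
  row 3: a1 a2 b33 a4 a5 a6
Rows 1 and 2 agree on A; apply A→C and equate their C entries.
Rows 1 and 3 agree on A; apply A→C and equate their C entries.
Rows 1 and 2 agree on C; apply C→E and equate their E entries.
Rows 1 and 2 agree on A, C, E; apply A, C, E→F and equate their F entries.
Row 3 is now all distinguished symbols — the join is lossless.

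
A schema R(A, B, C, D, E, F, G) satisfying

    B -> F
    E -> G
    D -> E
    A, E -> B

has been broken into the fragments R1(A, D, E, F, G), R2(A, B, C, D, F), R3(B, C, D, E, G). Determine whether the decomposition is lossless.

Yes

Chase test. Columns are A, B, C, D, E, F, G; row i has aⱼ where attribute j ∈ Ri, else bᵢⱼ.
Initial tableau (one row per fragment):
  row 1: a1 b12 b13 a4 a5 a6 a7
  row 2: a1 a2 a3 a4 b25 a6 b27
  row 3: b31 a2 a3 a4 a5 b36 a7
Rows 2 and 3 agree on B; apply B→F and equate their F entries.
Rows 1 and 2 agree on D; apply D→E and equate their E entries.
Rows 1 and 2 agree on A, E; apply A, E→B and equate their B entries.
Rows 1 and 2 agree on E; apply E→G and equate their G entries.
Row 2 is now all distinguished symbols — the join is lossless.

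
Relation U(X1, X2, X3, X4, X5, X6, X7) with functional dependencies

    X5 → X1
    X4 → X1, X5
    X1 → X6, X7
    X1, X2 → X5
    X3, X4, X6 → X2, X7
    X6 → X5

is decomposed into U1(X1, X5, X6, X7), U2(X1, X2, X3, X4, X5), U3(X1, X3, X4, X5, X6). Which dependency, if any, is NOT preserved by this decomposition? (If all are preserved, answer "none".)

none

X5 → X1 lies within U1.
X4 → X1, X5 lies within U2.
X1 → X6, X7 lies within U1.
X1, X2 → X5 lies within U2.
X3, X4, X6 → X2, X7: restricted closure across fragments reaches X2, X7.
X6 → X5 lies within U1.
Every dependency is enforceable on the fragments, so the decomposition is dependency-preserving.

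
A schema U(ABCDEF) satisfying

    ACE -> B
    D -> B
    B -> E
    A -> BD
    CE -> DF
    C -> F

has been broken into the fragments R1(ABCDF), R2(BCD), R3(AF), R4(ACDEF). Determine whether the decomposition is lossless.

Chase test. Columns are ABCDEF; row i has aⱼ where attribute j ∈ Ri, else bᵢⱼ.
Initial tableau (one row per fragment):
  row 1: a1 a2 a3 a4 b15 a6
  row 2: b21 a2 a3 a4 b25 b26
  row 3: a1 b32 b33 b34 b35 a6
  row 4: a1 b42 a3 a4 a5 a6
Rows 1 and 4 agree on D; apply D→B and equate their B entries.
Rows 1 and 2 agree on B; apply B→E and equate their E entries.
Rows 1 and 4 agree on B; apply B→E and equate their E entries.
Rows 1 and 3 agree on A; apply A→BD and equate their BD entries.
Rows 1 and 2 agree on CE; apply CE→DF and equate their DF entries.
Rows 1 and 3 agree on B; apply B→E and equate their E entries.
Row 1 is now all distinguished symbols — the join is lossless.

Yes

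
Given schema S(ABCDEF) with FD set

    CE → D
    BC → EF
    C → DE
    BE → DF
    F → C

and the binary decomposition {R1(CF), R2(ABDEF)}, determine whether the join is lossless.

Yes

Common attributes: R1 ∩ R2 = {F}.
Closure of {F}: F → C applies, adding C; C → DE applies, adding DE. So (F)⁺ = {CDEF}.
This closure contains every attribute of R1, so R1 ∩ R2 → R1. The join is lossless.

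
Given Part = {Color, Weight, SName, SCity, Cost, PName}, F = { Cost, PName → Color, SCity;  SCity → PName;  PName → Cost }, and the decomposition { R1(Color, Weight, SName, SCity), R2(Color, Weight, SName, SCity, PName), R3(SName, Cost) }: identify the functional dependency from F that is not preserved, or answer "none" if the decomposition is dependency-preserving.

PName → Cost

Check PName → Cost: no single fragment contains all of {Cost, PName}, and the restricted closure of {PName} across the fragments never reaches {Cost}.
Cost, PName → Color, SCity is preserved.
SCity → PName is preserved.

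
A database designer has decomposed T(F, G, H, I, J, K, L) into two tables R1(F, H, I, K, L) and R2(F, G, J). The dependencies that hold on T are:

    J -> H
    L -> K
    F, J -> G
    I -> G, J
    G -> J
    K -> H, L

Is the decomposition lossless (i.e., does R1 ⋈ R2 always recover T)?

Common attributes: R1 ∩ R2 = {F}.
No dependency enlarges {F}, so (F)⁺ = {F}.
The closure contains neither all of R1 = {F, H, I, K, L} nor all of R2 = {F, G, J}, so the common attributes are not a superkey of either fragment. The join is lossy.

No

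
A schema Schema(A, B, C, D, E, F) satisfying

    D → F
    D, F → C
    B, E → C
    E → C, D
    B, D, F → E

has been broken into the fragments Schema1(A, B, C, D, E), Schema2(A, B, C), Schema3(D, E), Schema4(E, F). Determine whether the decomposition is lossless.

Chase test. Columns are A, B, C, D, E, F; row i has aⱼ where attribute j ∈ Schemai, else bᵢⱼ.
Initial tableau (one row per fragment):
  row 1: a1 a2 a3 a4 a5 b16
  row 2: a1 a2 a3 b24 b25 b26
  row 3: b31 b32 b33 a4 a5 b36
  row 4: b41 b42 b43 b44 a5 a6
Rows 1 and 3 agree on D; apply D→F and equate their F entries.
Rows 1 and 3 agree on D, F; apply D, F→C and equate their C entries.
Rows 1 and 4 agree on E; apply E→C, D and equate their C, D entries.
Rows 1 and 4 agree on D; apply D→F and equate their F entries.
Row 1 is now all distinguished symbols — the join is lossless.

Yes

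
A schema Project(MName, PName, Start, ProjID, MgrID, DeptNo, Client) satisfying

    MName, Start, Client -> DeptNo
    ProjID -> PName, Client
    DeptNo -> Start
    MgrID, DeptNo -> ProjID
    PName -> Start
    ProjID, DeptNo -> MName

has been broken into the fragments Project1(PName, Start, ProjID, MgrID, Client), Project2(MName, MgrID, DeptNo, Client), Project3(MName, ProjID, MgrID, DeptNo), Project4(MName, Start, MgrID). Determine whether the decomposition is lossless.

Yes

Chase test. Columns are MName, PName, Start, ProjID, MgrID, DeptNo, Client; row i has aⱼ where attribute j ∈ Projecti, else bᵢⱼ.
Initial tableau (one row per fragment):
  row 1: b11 a2 a3 a4 a5 b16 a7
  row 2: a1 b22 b23 b24 a5 a6 a7
  row 3: a1 b32 b33 a4 a5 a6 b37
  row 4: a1 b42 a3 b44 a5 b46 b47
Rows 1 and 3 agree on ProjID; apply ProjID→PName, Client and equate their PName, Client entries.
Rows 2 and 3 agree on DeptNo; apply DeptNo→Start and equate their Start entries.
Rows 2 and 3 agree on MgrID, DeptNo; apply MgrID, DeptNo→ProjID and equate their ProjID entries.
Rows 1 and 3 agree on PName; apply PName→Start and equate their Start entries.
Rows 1 and 2 agree on ProjID; apply ProjID→PName, Client and equate their PName, Client entries.
Row 2 is now all distinguished symbols — the join is lossless.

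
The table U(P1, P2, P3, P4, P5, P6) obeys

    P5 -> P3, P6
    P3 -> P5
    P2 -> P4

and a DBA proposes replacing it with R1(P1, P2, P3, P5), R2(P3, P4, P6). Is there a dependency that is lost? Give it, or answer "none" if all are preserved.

P2 -> P4

Check P2 → P4: no single fragment contains all of {P2, P4}, and the restricted closure of {P2} across the fragments never reaches {P4}.
P5 → P3, P6 is preserved.
P3 → P5 is preserved.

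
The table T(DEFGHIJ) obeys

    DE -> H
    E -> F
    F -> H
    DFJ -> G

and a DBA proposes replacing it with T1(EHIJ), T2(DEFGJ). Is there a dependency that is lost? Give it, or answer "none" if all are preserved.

Check F → H: no single fragment contains all of {FH}, and the restricted closure of {F} across the fragments never reaches {H}.
DE → H is preserved.
E → F is preserved.
DFJ → G is preserved.

F -> H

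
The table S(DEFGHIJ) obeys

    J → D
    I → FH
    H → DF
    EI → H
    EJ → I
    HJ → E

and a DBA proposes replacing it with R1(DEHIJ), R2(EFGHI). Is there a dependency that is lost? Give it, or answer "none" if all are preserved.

none

J → D lies within R1.
I → FH lies within R2.
H → DF: restricted closure across fragments reaches DF.
EI → H lies within R1.
EJ → I lies within R1.
HJ → E lies within R1.
Every dependency is enforceable on the fragments, so the decomposition is dependency-preserving.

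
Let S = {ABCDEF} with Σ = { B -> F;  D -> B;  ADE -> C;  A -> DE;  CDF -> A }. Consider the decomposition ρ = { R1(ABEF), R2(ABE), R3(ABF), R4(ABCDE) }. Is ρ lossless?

Chase test. Columns are ABCDEF; row i has aⱼ where attribute j ∈ Ri, else bᵢⱼ.
Initial tableau (one row per fragment):
  row 1: a1 a2 b13 b14 a5 a6
  row 2: a1 a2 b23 b24 a5 b26
  row 3: a1 a2 b33 b34 b35 a6
  row 4: a1 a2 a3 a4 a5 b46
Rows 1 and 2 agree on B; apply B→F and equate their F entries.
Rows 1 and 4 agree on B; apply B→F and equate their F entries.
Rows 1 and 2 agree on A; apply A→DE and equate their DE entries.
Rows 1 and 3 agree on A; apply A→DE and equate their DE entries.
Rows 1 and 4 agree on A; apply A→DE and equate their DE entries.
Rows 1 and 2 agree on ADE; apply ADE→C and equate their C entries.
Rows 1 and 3 agree on ADE; apply ADE→C and equate their C entries.
Rows 1 and 4 agree on ADE; apply ADE→C and equate their C entries.
Row 1 is now all distinguished symbols — the join is lossless.

Yes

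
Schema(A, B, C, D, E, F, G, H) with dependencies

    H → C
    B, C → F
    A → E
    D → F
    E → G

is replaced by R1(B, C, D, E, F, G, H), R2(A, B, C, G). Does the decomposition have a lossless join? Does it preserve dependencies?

lossy and not dependency-preserving

Lossless test: (B, C, G)⁺ = {B, C, F, G}, which is a superkey of neither fragment — lossy.
Dependency preservation: the restricted closure of {A} across the fragments never reaches {E}, so A → E cannot be enforced without a join — not preserved.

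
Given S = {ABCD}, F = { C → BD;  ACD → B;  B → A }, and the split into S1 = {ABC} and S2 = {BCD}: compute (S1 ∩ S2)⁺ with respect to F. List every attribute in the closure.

S1 ∩ S2 = {BC}.
C → BD applies, adding D
B → A applies, adding A
Closure: {ABCD}.

ABCD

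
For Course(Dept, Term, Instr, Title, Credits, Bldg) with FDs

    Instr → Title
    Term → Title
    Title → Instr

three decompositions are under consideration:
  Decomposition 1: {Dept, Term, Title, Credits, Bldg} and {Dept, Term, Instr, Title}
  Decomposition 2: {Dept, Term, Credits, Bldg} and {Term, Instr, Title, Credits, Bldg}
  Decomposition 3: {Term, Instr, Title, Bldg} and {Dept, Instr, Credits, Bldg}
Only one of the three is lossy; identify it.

Decomposition 1: common = {Dept, Term, Title}, closure = {Dept, Term, Instr, Title} → lossless.
Decomposition 2: common = {Term, Credits, Bldg}, closure = {Term, Instr, Title, Credits, Bldg} → lossless.
Decomposition 3: common = {Instr, Bldg}, closure = {Instr, Title, Bldg} → lossy.

Decomposition 3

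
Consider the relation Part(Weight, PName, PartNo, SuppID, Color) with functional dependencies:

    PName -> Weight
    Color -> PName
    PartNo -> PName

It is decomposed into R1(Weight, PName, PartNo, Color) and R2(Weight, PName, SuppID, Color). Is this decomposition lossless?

No

Common attributes: R1 ∩ R2 = {Weight, PName, Color}.
No dependency enlarges {Weight, PName, Color}, so (Weight, PName, Color)⁺ = {Weight, PName, Color}.
The closure contains neither all of R1 = {Weight, PName, PartNo, Color} nor all of R2 = {Weight, PName, SuppID, Color}, so the common attributes are not a superkey of either fragment. The join is lossy.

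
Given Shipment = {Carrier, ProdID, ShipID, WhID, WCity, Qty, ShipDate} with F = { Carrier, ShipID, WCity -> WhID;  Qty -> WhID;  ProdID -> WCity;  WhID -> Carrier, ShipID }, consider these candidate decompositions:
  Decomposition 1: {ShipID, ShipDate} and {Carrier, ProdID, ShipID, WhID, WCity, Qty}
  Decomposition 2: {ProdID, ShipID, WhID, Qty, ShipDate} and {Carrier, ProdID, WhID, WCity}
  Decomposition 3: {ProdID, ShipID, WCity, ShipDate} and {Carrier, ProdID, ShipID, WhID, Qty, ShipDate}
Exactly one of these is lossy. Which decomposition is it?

Decomposition 1

Decomposition 1: common = {ShipID}, closure = {ShipID} → lossy.
Decomposition 2: common = {ProdID, WhID}, closure = {Carrier, ProdID, ShipID, WhID, WCity} → lossless.
Decomposition 3: common = {ProdID, ShipID, ShipDate}, closure = {ProdID, ShipID, WCity, ShipDate} → lossless.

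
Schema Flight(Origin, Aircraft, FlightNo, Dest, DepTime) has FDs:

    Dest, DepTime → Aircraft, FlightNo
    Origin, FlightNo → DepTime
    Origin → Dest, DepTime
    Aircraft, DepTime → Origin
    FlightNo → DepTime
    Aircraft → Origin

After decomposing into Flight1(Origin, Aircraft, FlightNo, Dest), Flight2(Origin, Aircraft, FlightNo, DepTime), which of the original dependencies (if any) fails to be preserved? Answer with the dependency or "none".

Check Dest, DepTime → Aircraft, FlightNo: no single fragment contains all of {Aircraft, FlightNo, Dest, DepTime}, and the restricted closure of {Dest, DepTime} across the fragments never reaches {Aircraft, FlightNo}.
Origin, FlightNo → DepTime is preserved.
Origin → Dest, DepTime is preserved.
Aircraft, DepTime → Origin is preserved.
FlightNo → DepTime is preserved.
Aircraft → Origin is preserved.

Dest, DepTime → Aircraft, FlightNo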